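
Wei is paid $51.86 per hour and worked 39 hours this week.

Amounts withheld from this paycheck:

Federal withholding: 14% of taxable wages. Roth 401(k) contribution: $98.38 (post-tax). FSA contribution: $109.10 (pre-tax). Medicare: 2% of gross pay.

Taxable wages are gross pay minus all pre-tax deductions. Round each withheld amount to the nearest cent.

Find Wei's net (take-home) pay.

$1,506.73

Gross pay: 39 × $51.86 = $2,022.54
FSA contribution: $109.10
Taxable wages = $2,022.54 − $109.10 = $1,913.44
Federal withholding: $1,913.44 × 0.14 = $267.88
Medicare: $2,022.54 × 0.02 = $40.45
Roth 401(k) contribution: $98.38
Total deductions = $109.10 + $267.88 + $40.45 + $98.38 = $515.81
Net pay = $2,022.54 − $515.81 = $1,506.73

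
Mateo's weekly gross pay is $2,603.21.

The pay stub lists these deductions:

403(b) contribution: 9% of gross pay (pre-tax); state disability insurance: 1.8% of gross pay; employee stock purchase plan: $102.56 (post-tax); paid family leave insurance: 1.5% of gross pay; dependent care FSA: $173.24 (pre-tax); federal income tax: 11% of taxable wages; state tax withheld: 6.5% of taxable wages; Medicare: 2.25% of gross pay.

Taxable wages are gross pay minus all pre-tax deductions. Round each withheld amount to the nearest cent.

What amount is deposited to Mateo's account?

Dependent care FSA: $173.24
403(b) contribution: $2,603.21 × 0.09 = $234.29
Pre-tax total = $173.24 + $234.29 = $407.53
Taxable wages = $2,603.21 − $407.53 = $2,195.68
State tax withheld: $2,195.68 × 0.065 = $142.72
Federal income tax: $2,195.68 × 0.11 = $241.52
Paid family leave insurance: $2,603.21 × 0.015 = $39.05
State disability insurance: $2,603.21 × 0.018 = $46.86
Medicare: $2,603.21 × 0.0225 = $58.57
Employee stock purchase plan: $102.56
Total deductions = $173.24 + $234.29 + $142.72 + $241.52 + $39.05 + $46.86 + $58.57 + $102.56 = $1,038.81
Net pay = $2,603.21 − $1,038.81 = $1,564.40

$1,564.40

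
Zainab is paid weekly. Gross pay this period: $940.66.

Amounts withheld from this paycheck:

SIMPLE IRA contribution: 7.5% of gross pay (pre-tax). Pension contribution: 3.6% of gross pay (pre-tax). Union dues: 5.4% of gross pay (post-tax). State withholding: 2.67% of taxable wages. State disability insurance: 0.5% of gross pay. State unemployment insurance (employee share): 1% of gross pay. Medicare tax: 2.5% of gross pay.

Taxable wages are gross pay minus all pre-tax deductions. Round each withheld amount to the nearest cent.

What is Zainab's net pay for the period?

$725.49

Pension contribution: $940.66 × 0.036 = $33.86
SIMPLE IRA contribution: $940.66 × 0.075 = $70.55
Pre-tax total = $33.86 + $70.55 = $104.41
Taxable wages = $940.66 − $104.41 = $836.25
State withholding: $836.25 × 0.0267 = $22.33
State disability insurance: $940.66 × 0.005 = $4.70
Medicare tax: $940.66 × 0.025 = $23.52
State unemployment insurance (employee share): $940.66 × 0.01 = $9.41
Union dues: $940.66 × 0.054 = $50.80
Total deductions = $33.86 + $70.55 + $22.33 + $4.70 + $23.52 + $9.41 + $50.80 = $215.17
Net pay = $940.66 − $215.17 = $725.49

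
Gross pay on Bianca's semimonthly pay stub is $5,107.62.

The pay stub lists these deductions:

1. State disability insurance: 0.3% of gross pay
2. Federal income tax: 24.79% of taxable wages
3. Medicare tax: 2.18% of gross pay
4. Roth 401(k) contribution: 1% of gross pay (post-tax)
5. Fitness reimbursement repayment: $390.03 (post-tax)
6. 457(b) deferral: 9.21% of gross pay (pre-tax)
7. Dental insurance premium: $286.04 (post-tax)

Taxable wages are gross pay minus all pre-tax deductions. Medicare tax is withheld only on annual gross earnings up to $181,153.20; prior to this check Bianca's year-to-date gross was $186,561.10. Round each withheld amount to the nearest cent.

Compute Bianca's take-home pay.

457(b) deferral: $5,107.62 × 0.0921 = $470.41
Taxable wages = $5,107.62 − $470.41 = $4,637.21
Federal income tax: $4,637.21 × 0.2479 = $1,149.56
State disability insurance: $5,107.62 × 0.003 = $15.32
Medicare tax: annual cap $181,153.20 already reached (YTD $186,561.10), so $0.00
Roth 401(k) contribution: $5,107.62 × 0.01 = $51.08
Fitness reimbursement repayment: $390.03
Dental insurance premium: $286.04
Total deductions = $470.41 + $1,149.56 + $15.32 + $0.00 + $51.08 + $390.03 + $286.04 = $2,362.44
Net pay = $5,107.62 − $2,362.44 = $2,745.18

$2,745.18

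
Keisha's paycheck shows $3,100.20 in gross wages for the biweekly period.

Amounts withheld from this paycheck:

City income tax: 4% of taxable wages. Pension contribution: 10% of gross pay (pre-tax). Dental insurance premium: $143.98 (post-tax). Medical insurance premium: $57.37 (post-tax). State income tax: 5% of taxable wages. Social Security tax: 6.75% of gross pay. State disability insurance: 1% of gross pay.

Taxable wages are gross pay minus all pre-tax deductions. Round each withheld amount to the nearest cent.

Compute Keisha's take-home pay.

$2,097.45

Pension contribution: $3,100.20 × 0.1 = $310.02
Taxable wages = $3,100.20 − $310.02 = $2,790.18
State income tax: $2,790.18 × 0.05 = $139.51
City income tax: $2,790.18 × 0.04 = $111.61
State disability insurance: $3,100.20 × 0.01 = $31.00
Social Security tax: $3,100.20 × 0.0675 = $209.26
Medical insurance premium: $57.37
Dental insurance premium: $143.98
Total deductions = $310.02 + $139.51 + $111.61 + $31.00 + $209.26 + $57.37 + $143.98 = $1,002.75
Net pay = $3,100.20 − $1,002.75 = $2,097.45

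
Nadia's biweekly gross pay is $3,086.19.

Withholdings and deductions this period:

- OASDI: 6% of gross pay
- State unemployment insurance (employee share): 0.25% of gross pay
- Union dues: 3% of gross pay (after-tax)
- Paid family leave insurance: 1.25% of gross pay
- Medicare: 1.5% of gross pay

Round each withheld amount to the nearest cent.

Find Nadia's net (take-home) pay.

OASDI: $3,086.19 × 0.06 = $185.17
Paid family leave insurance: $3,086.19 × 0.0125 = $38.58
State unemployment insurance (employee share): $3,086.19 × 0.0025 = $7.72
Medicare: $3,086.19 × 0.015 = $46.29
Union dues: $3,086.19 × 0.03 = $92.59
Total deductions = $185.17 + $38.58 + $7.72 + $46.29 + $92.59 = $370.35
Net pay = $3,086.19 − $370.35 = $2,715.84

$2,715.84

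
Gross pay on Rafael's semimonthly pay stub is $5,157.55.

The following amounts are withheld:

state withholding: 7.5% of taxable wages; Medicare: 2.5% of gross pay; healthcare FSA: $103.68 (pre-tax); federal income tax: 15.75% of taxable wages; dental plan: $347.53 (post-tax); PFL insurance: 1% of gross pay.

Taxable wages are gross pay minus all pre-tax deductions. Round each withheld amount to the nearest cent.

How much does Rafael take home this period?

Healthcare FSA: $103.68
Taxable wages = $5,157.55 − $103.68 = $5,053.87
State withholding: $5,053.87 × 0.075 = $379.04
Federal income tax: $5,053.87 × 0.1575 = $795.98
Medicare: $5,157.55 × 0.025 = $128.94
PFL insurance: $5,157.55 × 0.01 = $51.58
Dental plan: $347.53
Total deductions = $103.68 + $379.04 + $795.98 + $128.94 + $51.58 + $347.53 = $1,806.75
Net pay = $5,157.55 − $1,806.75 = $3,350.80

$3,350.80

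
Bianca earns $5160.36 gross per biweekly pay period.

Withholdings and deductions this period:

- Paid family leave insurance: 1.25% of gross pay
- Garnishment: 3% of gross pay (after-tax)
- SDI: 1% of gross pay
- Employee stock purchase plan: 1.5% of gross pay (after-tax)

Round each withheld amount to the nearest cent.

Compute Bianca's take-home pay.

$4812.04

SDI: $5160.36 × 0.01 = $51.60
Paid family leave insurance: $5160.36 × 0.0125 = $64.50
Garnishment: $5160.36 × 0.03 = $154.81
Employee stock purchase plan: $5160.36 × 0.015 = $77.41
Total deductions = $51.60 + $64.50 + $154.81 + $77.41 = $348.32
Net pay = $5160.36 − $348.32 = $4812.04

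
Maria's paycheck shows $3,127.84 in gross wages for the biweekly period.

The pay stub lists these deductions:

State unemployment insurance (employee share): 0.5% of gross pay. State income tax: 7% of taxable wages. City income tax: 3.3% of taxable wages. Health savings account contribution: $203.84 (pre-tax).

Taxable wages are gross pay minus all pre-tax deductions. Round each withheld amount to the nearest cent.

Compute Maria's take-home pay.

Health savings account contribution: $203.84
Taxable wages = $3,127.84 − $203.84 = $2,924.00
State income tax: $2,924.00 × 0.07 = $204.68
City income tax: $2,924.00 × 0.033 = $96.49
State unemployment insurance (employee share): $3,127.84 × 0.005 = $15.64
Total deductions = $203.84 + $204.68 + $96.49 + $15.64 = $520.65
Net pay = $3,127.84 − $520.65 = $2,607.19

$2,607.19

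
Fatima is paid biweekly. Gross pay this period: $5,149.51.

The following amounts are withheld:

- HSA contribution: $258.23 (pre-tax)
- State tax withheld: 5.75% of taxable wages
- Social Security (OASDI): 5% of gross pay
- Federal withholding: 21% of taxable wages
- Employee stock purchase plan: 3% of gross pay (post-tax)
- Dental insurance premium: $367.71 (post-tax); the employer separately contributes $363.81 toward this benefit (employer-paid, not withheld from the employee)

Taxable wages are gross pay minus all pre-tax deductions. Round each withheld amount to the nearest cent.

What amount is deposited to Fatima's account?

$2,803.18

HSA contribution: $258.23
Taxable wages = $5,149.51 − $258.23 = $4,891.28
State tax withheld: $4,891.28 × 0.0575 = $281.25
Federal withholding: $4,891.28 × 0.21 = $1,027.17
Social Security (OASDI): $5,149.51 × 0.05 = $257.48
Dental insurance premium: $367.71
Employee stock purchase plan: $5,149.51 × 0.03 = $154.49
(Employer's $363.81 toward dental insurance premium is not withheld from the employee.)
Total deductions = $258.23 + $281.25 + $1,027.17 + $257.48 + $367.71 + $154.49 = $2,346.33
Net pay = $5,149.51 − $2,346.33 = $2,803.18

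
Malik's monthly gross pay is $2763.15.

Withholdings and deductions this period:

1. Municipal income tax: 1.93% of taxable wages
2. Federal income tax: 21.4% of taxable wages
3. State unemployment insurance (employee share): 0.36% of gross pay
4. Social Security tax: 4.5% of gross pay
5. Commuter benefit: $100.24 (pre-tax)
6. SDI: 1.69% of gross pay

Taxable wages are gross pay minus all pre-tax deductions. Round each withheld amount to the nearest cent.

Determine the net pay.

$1860.67

Commuter benefit: $100.24
Taxable wages = $2763.15 − $100.24 = $2662.91
Municipal income tax: $2662.91 × 0.0193 = $51.39
Federal income tax: $2662.91 × 0.214 = $569.86
SDI: $2763.15 × 0.0169 = $46.70
Social Security tax: $2763.15 × 0.045 = $124.34
State unemployment insurance (employee share): $2763.15 × 0.0036 = $9.95
Total deductions = $100.24 + $51.39 + $569.86 + $46.70 + $124.34 + $9.95 = $902.48
Net pay = $2763.15 − $902.48 = $1860.67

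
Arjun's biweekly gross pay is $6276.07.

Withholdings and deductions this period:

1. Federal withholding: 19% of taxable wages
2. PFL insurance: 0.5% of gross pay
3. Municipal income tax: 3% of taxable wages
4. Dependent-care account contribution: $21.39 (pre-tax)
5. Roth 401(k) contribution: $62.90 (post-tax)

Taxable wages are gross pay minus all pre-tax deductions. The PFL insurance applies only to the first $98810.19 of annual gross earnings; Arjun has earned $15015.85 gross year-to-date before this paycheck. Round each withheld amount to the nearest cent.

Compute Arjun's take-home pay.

$4784.37

Dependent-care account contribution: $21.39
Taxable wages = $6276.07 − $21.39 = $6254.68
Federal withholding: $6254.68 × 0.19 = $1188.39
Municipal income tax: $6254.68 × 0.03 = $187.64
PFL insurance: cap not yet reached, full $6276.07 is subject → $6276.07 × 0.005 = $31.38
Roth 401(k) contribution: $62.90
Total deductions = $21.39 + $1188.39 + $187.64 + $31.38 + $62.90 = $1491.70
Net pay = $6276.07 − $1491.70 = $4784.37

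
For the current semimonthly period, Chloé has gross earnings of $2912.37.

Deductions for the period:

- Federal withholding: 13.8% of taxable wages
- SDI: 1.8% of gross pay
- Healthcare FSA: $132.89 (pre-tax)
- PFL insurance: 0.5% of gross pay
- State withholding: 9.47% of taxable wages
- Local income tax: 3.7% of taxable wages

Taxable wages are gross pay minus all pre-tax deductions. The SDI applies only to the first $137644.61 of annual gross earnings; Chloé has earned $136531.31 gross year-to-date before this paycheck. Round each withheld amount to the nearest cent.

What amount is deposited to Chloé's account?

Healthcare FSA: $132.89
Taxable wages = $2912.37 − $132.89 = $2779.48
Federal withholding: $2779.48 × 0.138 = $383.57
State withholding: $2779.48 × 0.0947 = $263.22
Local income tax: $2779.48 × 0.037 = $102.84
SDI: only $137644.61 − $136531.31 = $1113.30 of this check is subject → $1113.30 × 0.018 = $20.04
PFL insurance: $2912.37 × 0.005 = $14.56
Total deductions = $132.89 + $383.57 + $263.22 + $102.84 + $20.04 + $14.56 = $917.12
Net pay = $2912.37 − $917.12 = $1995.25

$1995.25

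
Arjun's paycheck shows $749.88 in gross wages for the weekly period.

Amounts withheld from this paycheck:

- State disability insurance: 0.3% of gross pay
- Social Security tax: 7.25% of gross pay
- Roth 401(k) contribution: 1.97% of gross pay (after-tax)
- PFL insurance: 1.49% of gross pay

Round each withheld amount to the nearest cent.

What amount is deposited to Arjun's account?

$667.32

Social Security tax: $749.88 × 0.0725 = $54.37
State disability insurance: $749.88 × 0.003 = $2.25
PFL insurance: $749.88 × 0.0149 = $11.17
Roth 401(k) contribution: $749.88 × 0.0197 = $14.77
Total deductions = $54.37 + $2.25 + $11.17 + $14.77 = $82.56
Net pay = $749.88 − $82.56 = $667.32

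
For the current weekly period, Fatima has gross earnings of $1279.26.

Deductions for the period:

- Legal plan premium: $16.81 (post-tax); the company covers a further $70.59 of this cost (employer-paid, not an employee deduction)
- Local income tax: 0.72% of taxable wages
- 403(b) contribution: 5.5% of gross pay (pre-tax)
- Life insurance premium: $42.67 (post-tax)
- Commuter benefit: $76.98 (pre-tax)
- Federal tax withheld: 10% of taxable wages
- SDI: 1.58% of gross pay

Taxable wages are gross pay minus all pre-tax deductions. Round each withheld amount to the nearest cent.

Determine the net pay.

$930.89

Commuter benefit: $76.98
403(b) contribution: $1279.26 × 0.055 = $70.36
Pre-tax total = $76.98 + $70.36 = $147.34
Taxable wages = $1279.26 − $147.34 = $1131.92
Federal tax withheld: $1131.92 × 0.1 = $113.19
Local income tax: $1131.92 × 0.0072 = $8.15
SDI: $1279.26 × 0.0158 = $20.21
Life insurance premium: $42.67
Legal plan premium: $16.81
(Employer's $70.59 toward legal plan premium is not withheld from the employee.)
Total deductions = $76.98 + $70.36 + $113.19 + $8.15 + $20.21 + $42.67 + $16.81 = $348.37
Net pay = $1279.26 − $348.37 = $930.89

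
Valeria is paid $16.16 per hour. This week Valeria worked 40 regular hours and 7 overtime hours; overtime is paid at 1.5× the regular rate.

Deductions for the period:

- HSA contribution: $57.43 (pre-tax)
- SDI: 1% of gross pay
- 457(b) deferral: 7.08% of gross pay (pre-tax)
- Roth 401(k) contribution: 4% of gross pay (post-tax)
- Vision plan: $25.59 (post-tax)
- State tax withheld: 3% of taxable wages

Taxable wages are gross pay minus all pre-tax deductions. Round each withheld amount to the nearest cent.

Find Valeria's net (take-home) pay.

$613.45

Regular pay: 40 × $16.16 = $646.40
Overtime pay: 7 × $16.16 × 1.5 = $169.68
Gross pay = $646.40 + $169.68 = $816.08
HSA contribution: $57.43
457(b) deferral: $816.08 × 0.0708 = $57.78
Pre-tax total = $57.43 + $57.78 = $115.21
Taxable wages = $816.08 − $115.21 = $700.87
State tax withheld: $700.87 × 0.03 = $21.03
SDI: $816.08 × 0.01 = $8.16
Roth 401(k) contribution: $816.08 × 0.04 = $32.64
Vision plan: $25.59
Total deductions = $57.43 + $57.78 + $21.03 + $8.16 + $32.64 + $25.59 = $202.63
Net pay = $816.08 − $202.63 = $613.45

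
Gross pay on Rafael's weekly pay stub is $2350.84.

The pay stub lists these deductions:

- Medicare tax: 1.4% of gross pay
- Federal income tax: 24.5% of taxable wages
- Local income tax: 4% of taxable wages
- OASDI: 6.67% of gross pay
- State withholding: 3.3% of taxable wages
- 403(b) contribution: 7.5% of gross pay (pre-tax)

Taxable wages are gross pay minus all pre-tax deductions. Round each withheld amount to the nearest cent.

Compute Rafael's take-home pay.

$1293.32

403(b) contribution: $2350.84 × 0.075 = $176.31
Taxable wages = $2350.84 − $176.31 = $2174.53
Local income tax: $2174.53 × 0.04 = $86.98
Federal income tax: $2174.53 × 0.245 = $532.76
State withholding: $2174.53 × 0.033 = $71.76
Medicare tax: $2350.84 × 0.014 = $32.91
OASDI: $2350.84 × 0.0667 = $156.80
Total deductions = $176.31 + $86.98 + $532.76 + $71.76 + $32.91 + $156.80 = $1057.52
Net pay = $2350.84 − $1057.52 = $1293.32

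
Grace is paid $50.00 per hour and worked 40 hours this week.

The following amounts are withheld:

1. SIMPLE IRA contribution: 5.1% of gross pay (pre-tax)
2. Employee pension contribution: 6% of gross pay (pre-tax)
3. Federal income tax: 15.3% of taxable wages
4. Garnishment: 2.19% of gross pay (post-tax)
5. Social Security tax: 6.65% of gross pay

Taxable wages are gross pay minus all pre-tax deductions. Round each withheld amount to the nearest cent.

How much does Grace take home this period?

$1,329.17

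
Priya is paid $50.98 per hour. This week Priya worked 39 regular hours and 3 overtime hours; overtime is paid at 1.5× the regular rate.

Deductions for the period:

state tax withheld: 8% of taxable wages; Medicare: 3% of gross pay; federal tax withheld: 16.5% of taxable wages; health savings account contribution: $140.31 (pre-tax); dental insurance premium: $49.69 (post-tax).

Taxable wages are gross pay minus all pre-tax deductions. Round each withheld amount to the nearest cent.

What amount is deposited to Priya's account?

$1,452.15

Regular pay: 39 × $50.98 = $1,988.22
Overtime pay: 3 × $50.98 × 1.5 = $229.41
Gross pay = $1,988.22 + $229.41 = $2,217.63
Health savings account contribution: $140.31
Taxable wages = $2,217.63 − $140.31 = $2,077.32
Federal tax withheld: $2,077.32 × 0.165 = $342.76
State tax withheld: $2,077.32 × 0.08 = $166.19
Medicare: $2,217.63 × 0.03 = $66.53
Dental insurance premium: $49.69
Total deductions = $140.31 + $342.76 + $166.19 + $66.53 + $49.69 = $765.48
Net pay = $2,217.63 − $765.48 = $1,452.15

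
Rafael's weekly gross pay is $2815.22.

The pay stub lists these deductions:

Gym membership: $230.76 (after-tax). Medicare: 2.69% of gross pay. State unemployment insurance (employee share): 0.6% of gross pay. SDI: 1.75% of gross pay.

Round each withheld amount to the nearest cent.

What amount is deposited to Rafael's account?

SDI: $2815.22 × 0.0175 = $49.27
Medicare: $2815.22 × 0.0269 = $75.73
State unemployment insurance (employee share): $2815.22 × 0.006 = $16.89
Gym membership: $230.76
Total deductions = $49.27 + $75.73 + $16.89 + $230.76 = $372.65
Net pay = $2815.22 − $372.65 = $2442.57

$2442.57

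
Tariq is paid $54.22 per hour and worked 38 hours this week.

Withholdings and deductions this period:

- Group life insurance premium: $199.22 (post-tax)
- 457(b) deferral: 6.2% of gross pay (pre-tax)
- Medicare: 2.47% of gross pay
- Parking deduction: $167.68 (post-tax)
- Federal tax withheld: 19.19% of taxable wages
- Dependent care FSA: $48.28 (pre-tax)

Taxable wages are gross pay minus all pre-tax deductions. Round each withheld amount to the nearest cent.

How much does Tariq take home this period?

$1104.95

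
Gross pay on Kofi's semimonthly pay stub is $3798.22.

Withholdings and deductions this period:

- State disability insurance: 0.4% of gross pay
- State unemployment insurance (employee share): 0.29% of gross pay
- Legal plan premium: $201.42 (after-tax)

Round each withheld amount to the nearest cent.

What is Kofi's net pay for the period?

$3570.60

State disability insurance: $3798.22 × 0.004 = $15.19
State unemployment insurance (employee share): $3798.22 × 0.0029 = $11.01
Legal plan premium: $201.42
Total deductions = $15.19 + $11.01 + $201.42 = $227.62
Net pay = $3798.22 − $227.62 = $3570.60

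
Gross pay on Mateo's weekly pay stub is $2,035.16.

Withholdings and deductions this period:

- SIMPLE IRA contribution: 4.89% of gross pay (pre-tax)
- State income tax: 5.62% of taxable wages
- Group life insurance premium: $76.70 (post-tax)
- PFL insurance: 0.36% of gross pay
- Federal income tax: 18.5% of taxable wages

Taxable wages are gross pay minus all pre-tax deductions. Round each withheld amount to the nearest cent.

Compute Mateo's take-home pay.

SIMPLE IRA contribution: $2,035.16 × 0.0489 = $99.52
Taxable wages = $2,035.16 − $99.52 = $1,935.64
State income tax: $1,935.64 × 0.0562 = $108.78
Federal income tax: $1,935.64 × 0.185 = $358.09
PFL insurance: $2,035.16 × 0.0036 = $7.33
Group life insurance premium: $76.70
Total deductions = $99.52 + $108.78 + $358.09 + $7.33 + $76.70 = $650.42
Net pay = $2,035.16 − $650.42 = $1,384.74

$1,384.74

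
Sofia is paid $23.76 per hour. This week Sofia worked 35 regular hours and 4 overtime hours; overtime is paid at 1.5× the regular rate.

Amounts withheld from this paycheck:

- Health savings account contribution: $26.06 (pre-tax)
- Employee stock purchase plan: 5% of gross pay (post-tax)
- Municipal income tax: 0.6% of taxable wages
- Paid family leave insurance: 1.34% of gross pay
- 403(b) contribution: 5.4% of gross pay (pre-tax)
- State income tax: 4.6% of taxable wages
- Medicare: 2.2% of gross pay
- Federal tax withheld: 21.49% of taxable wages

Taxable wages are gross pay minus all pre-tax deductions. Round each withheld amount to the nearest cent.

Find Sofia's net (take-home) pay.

$573.31

Regular pay: 35 × $23.76 = $831.60
Overtime pay: 4 × $23.76 × 1.5 = $142.56
Gross pay = $831.60 + $142.56 = $974.16
Health savings account contribution: $26.06
403(b) contribution: $974.16 × 0.054 = $52.60
Pre-tax total = $26.06 + $52.60 = $78.66
Taxable wages = $974.16 − $78.66 = $895.50
Municipal income tax: $895.50 × 0.006 = $5.37
State income tax: $895.50 × 0.046 = $41.19
Federal tax withheld: $895.50 × 0.2149 = $192.44
Medicare: $974.16 × 0.022 = $21.43
Paid family leave insurance: $974.16 × 0.0134 = $13.05
Employee stock purchase plan: $974.16 × 0.05 = $48.71
Total deductions = $26.06 + $52.60 + $5.37 + $41.19 + $192.44 + $21.43 + $13.05 + $48.71 = $400.85
Net pay = $974.16 − $400.85 = $573.31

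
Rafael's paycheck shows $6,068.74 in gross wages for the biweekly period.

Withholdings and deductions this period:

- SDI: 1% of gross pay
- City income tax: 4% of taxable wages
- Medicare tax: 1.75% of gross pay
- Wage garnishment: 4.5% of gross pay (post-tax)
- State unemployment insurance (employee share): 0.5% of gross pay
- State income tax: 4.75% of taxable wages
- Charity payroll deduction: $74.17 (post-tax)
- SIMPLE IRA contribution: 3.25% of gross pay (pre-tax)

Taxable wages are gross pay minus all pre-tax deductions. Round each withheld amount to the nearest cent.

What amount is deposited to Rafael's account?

SIMPLE IRA contribution: $6,068.74 × 0.0325 = $197.23
Taxable wages = $6,068.74 − $197.23 = $5,871.51
City income tax: $5,871.51 × 0.04 = $234.86
State income tax: $5,871.51 × 0.0475 = $278.90
SDI: $6,068.74 × 0.01 = $60.69
Medicare tax: $6,068.74 × 0.0175 = $106.20
State unemployment insurance (employee share): $6,068.74 × 0.005 = $30.34
Wage garnishment: $6,068.74 × 0.045 = $273.09
Charity payroll deduction: $74.17
Total deductions = $197.23 + $234.86 + $278.90 + $60.69 + $106.20 + $30.34 + $273.09 + $74.17 = $1,255.48
Net pay = $6,068.74 − $1,255.48 = $4,813.26

$4,813.26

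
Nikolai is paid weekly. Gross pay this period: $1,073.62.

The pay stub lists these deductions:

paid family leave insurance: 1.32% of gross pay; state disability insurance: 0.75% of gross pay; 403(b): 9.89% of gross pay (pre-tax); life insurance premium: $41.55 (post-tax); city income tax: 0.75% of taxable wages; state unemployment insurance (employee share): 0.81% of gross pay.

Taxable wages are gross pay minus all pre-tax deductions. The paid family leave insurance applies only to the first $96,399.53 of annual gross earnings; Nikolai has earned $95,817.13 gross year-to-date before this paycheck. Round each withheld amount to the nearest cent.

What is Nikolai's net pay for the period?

403(b): $1,073.62 × 0.0989 = $106.18
Taxable wages = $1,073.62 − $106.18 = $967.44
City income tax: $967.44 × 0.0075 = $7.26
State disability insurance: $1,073.62 × 0.0075 = $8.05
Paid family leave insurance: only $96,399.53 − $95,817.13 = $582.40 of this check is subject → $582.40 × 0.0132 = $7.69
State unemployment insurance (employee share): $1,073.62 × 0.0081 = $8.70
Life insurance premium: $41.55
Total deductions = $106.18 + $7.26 + $8.05 + $7.69 + $8.70 + $41.55 = $179.43
Net pay = $1,073.62 − $179.43 = $894.19

$894.19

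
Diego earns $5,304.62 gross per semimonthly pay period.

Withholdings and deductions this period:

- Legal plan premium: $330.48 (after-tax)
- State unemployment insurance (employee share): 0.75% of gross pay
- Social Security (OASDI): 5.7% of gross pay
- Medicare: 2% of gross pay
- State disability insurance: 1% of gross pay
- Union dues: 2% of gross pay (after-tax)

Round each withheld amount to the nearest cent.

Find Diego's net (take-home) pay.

$4,366.77

State unemployment insurance (employee share): $5,304.62 × 0.0075 = $39.78
State disability insurance: $5,304.62 × 0.01 = $53.05
Social Security (OASDI): $5,304.62 × 0.057 = $302.36
Medicare: $5,304.62 × 0.02 = $106.09
Union dues: $5,304.62 × 0.02 = $106.09
Legal plan premium: $330.48
Total deductions = $39.78 + $53.05 + $302.36 + $106.09 + $106.09 + $330.48 = $937.85
Net pay = $5,304.62 − $937.85 = $4,366.77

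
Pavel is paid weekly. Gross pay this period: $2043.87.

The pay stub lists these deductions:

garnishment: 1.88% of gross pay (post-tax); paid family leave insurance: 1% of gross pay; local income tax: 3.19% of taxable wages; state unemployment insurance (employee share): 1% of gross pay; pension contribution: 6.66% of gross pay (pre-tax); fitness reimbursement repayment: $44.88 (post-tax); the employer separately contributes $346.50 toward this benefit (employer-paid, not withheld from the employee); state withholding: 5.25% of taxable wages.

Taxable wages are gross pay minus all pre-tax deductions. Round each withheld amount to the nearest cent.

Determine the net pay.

Pension contribution: $2043.87 × 0.0666 = $136.12
Taxable wages = $2043.87 − $136.12 = $1907.75
Local income tax: $1907.75 × 0.0319 = $60.86
State withholding: $1907.75 × 0.0525 = $100.16
Paid family leave insurance: $2043.87 × 0.01 = $20.44
State unemployment insurance (employee share): $2043.87 × 0.01 = $20.44
Garnishment: $2043.87 × 0.0188 = $38.42
Fitness reimbursement repayment: $44.88
(Employer's $346.50 toward fitness reimbursement repayment is not withheld from the employee.)
Total deductions = $136.12 + $60.86 + $100.16 + $20.44 + $20.44 + $38.42 + $44.88 = $421.32
Net pay = $2043.87 − $421.32 = $1622.55

$1622.55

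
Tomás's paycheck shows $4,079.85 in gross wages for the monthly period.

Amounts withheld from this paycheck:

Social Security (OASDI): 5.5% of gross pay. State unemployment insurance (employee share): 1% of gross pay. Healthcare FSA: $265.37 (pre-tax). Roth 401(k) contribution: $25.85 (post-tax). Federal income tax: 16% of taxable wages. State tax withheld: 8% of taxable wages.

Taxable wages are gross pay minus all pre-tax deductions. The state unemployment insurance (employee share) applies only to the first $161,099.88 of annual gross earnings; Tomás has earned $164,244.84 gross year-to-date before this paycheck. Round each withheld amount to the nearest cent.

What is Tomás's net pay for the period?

$2,648.76

Healthcare FSA: $265.37
Taxable wages = $4,079.85 − $265.37 = $3,814.48
State tax withheld: $3,814.48 × 0.08 = $305.16
Federal income tax: $3,814.48 × 0.16 = $610.32
State unemployment insurance (employee share): annual cap $161,099.88 already reached (YTD $164,244.84), so $0.00
Social Security (OASDI): $4,079.85 × 0.055 = $224.39
Roth 401(k) contribution: $25.85
Total deductions = $265.37 + $305.16 + $610.32 + $0.00 + $224.39 + $25.85 = $1,431.09
Net pay = $4,079.85 − $1,431.09 = $2,648.76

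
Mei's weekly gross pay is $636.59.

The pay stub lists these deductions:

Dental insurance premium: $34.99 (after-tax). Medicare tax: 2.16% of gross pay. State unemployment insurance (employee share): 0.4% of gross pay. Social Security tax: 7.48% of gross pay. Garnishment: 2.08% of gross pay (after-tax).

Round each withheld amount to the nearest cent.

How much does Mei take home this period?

Medicare tax: $636.59 × 0.0216 = $13.75
Social Security tax: $636.59 × 0.0748 = $47.62
State unemployment insurance (employee share): $636.59 × 0.004 = $2.55
Dental insurance premium: $34.99
Garnishment: $636.59 × 0.0208 = $13.24
Total deductions = $13.75 + $47.62 + $2.55 + $34.99 + $13.24 = $112.15
Net pay = $636.59 − $112.15 = $524.44

$524.44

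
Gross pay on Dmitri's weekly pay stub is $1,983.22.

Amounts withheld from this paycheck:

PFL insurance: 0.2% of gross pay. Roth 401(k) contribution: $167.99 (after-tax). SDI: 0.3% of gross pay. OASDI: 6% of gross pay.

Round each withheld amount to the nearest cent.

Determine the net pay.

$1,686.32

SDI: $1,983.22 × 0.003 = $5.95
OASDI: $1,983.22 × 0.06 = $118.99
PFL insurance: $1,983.22 × 0.002 = $3.97
Roth 401(k) contribution: $167.99
Total deductions = $5.95 + $118.99 + $3.97 + $167.99 = $296.90
Net pay = $1,983.22 − $296.90 = $1,686.32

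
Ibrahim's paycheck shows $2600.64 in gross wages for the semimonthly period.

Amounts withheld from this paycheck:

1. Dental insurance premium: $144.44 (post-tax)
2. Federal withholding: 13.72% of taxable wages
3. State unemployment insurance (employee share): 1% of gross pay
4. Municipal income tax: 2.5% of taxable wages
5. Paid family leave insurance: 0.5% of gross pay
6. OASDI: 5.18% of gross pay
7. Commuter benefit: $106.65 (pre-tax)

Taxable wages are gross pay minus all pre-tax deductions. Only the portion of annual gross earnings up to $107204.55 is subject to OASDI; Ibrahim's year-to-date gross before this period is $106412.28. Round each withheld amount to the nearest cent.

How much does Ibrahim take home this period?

$1864.97

Commuter benefit: $106.65
Taxable wages = $2600.64 − $106.65 = $2493.99
Municipal income tax: $2493.99 × 0.025 = $62.35
Federal withholding: $2493.99 × 0.1372 = $342.18
State unemployment insurance (employee share): $2600.64 × 0.01 = $26.01
OASDI: only $107204.55 − $106412.28 = $792.27 of this check is subject → $792.27 × 0.0518 = $41.04
Paid family leave insurance: $2600.64 × 0.005 = $13.00
Dental insurance premium: $144.44
Total deductions = $106.65 + $62.35 + $342.18 + $26.01 + $41.04 + $13.00 + $144.44 = $735.67
Net pay = $2600.64 − $735.67 = $1864.97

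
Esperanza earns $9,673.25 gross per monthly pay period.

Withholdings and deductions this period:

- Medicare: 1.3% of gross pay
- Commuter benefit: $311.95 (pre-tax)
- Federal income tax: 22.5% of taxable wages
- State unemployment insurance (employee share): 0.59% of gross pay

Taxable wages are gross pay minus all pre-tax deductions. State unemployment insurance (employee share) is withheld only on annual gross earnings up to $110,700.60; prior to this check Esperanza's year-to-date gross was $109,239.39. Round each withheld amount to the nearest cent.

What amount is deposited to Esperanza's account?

$7,120.64

Commuter benefit: $311.95
Taxable wages = $9,673.25 − $311.95 = $9,361.30
Federal income tax: $9,361.30 × 0.225 = $2,106.29
State unemployment insurance (employee share): only $110,700.60 − $109,239.39 = $1,461.21 of this check is subject → $1,461.21 × 0.0059 = $8.62
Medicare: $9,673.25 × 0.013 = $125.75
Total deductions = $311.95 + $2,106.29 + $8.62 + $125.75 = $2,552.61
Net pay = $9,673.25 − $2,552.61 = $7,120.64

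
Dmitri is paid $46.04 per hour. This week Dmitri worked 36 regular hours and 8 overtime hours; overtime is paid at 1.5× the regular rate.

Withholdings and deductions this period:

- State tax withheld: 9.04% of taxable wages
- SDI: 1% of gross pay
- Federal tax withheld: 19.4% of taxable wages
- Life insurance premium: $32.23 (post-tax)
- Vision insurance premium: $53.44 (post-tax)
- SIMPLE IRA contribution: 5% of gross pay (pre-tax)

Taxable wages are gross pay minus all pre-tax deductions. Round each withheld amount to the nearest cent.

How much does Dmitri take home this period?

Regular pay: 36 × $46.04 = $1,657.44
Overtime pay: 8 × $46.04 × 1.5 = $552.48
Gross pay = $1,657.44 + $552.48 = $2,209.92
SIMPLE IRA contribution: $2,209.92 × 0.05 = $110.50
Taxable wages = $2,209.92 − $110.50 = $2,099.42
State tax withheld: $2,099.42 × 0.0904 = $189.79
Federal tax withheld: $2,099.42 × 0.194 = $407.29
SDI: $2,209.92 × 0.01 = $22.10
Vision insurance premium: $53.44
Life insurance premium: $32.23
Total deductions = $110.50 + $189.79 + $407.29 + $22.10 + $53.44 + $32.23 = $815.35
Net pay = $2,209.92 − $815.35 = $1,394.57

$1,394.57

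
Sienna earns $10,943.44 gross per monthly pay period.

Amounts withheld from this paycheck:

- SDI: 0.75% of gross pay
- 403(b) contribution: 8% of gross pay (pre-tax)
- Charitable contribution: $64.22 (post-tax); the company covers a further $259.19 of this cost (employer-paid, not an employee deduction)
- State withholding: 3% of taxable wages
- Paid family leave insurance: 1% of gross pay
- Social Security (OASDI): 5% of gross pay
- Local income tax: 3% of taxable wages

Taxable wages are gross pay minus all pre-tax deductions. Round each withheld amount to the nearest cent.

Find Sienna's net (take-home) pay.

403(b) contribution: $10,943.44 × 0.08 = $875.48
Taxable wages = $10,943.44 − $875.48 = $10,067.96
Local income tax: $10,067.96 × 0.03 = $302.04
State withholding: $10,067.96 × 0.03 = $302.04
Paid family leave insurance: $10,943.44 × 0.01 = $109.43
Social Security (OASDI): $10,943.44 × 0.05 = $547.17
SDI: $10,943.44 × 0.0075 = $82.08
Charitable contribution: $64.22
(Employer's $259.19 toward charitable contribution is not withheld from the employee.)
Total deductions = $875.48 + $302.04 + $302.04 + $109.43 + $547.17 + $82.08 + $64.22 = $2,282.46
Net pay = $10,943.44 − $2,282.46 = $8,660.98

$8,660.98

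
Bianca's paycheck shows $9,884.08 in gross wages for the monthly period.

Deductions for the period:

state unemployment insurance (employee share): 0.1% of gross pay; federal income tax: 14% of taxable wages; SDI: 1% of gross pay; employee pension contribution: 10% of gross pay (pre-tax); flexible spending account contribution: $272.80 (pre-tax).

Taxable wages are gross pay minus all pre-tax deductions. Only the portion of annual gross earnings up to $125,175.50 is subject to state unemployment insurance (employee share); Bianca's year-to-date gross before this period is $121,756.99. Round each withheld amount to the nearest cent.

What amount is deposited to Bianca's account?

$7,313.41

Employee pension contribution: $9,884.08 × 0.1 = $988.41
Flexible spending account contribution: $272.80
Pre-tax total = $988.41 + $272.80 = $1,261.21
Taxable wages = $9,884.08 − $1,261.21 = $8,622.87
Federal income tax: $8,622.87 × 0.14 = $1,207.20
State unemployment insurance (employee share): only $125,175.50 − $121,756.99 = $3,418.51 of this check is subject → $3,418.51 × 0.001 = $3.42
SDI: $9,884.08 × 0.01 = $98.84
Total deductions = $988.41 + $272.80 + $1,207.20 + $3.42 + $98.84 = $2,570.67
Net pay = $9,884.08 − $2,570.67 = $7,313.41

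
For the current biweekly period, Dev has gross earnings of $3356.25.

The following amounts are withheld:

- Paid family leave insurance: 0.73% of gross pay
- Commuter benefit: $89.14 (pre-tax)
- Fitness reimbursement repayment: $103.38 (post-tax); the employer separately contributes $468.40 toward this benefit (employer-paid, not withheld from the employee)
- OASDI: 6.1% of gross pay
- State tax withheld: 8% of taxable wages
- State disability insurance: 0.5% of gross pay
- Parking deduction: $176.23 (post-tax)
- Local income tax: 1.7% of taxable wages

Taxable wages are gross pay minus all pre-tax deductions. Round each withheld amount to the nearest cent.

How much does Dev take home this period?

Commuter benefit: $89.14
Taxable wages = $3356.25 − $89.14 = $3267.11
Local income tax: $3267.11 × 0.017 = $55.54
State tax withheld: $3267.11 × 0.08 = $261.37
Paid family leave insurance: $3356.25 × 0.0073 = $24.50
State disability insurance: $3356.25 × 0.005 = $16.78
OASDI: $3356.25 × 0.061 = $204.73
Parking deduction: $176.23
Fitness reimbursement repayment: $103.38
(Employer's $468.40 toward fitness reimbursement repayment is not withheld from the employee.)
Total deductions = $89.14 + $55.54 + $261.37 + $24.50 + $16.78 + $204.73 + $176.23 + $103.38 = $931.67
Net pay = $3356.25 − $931.67 = $2424.58

$2424.58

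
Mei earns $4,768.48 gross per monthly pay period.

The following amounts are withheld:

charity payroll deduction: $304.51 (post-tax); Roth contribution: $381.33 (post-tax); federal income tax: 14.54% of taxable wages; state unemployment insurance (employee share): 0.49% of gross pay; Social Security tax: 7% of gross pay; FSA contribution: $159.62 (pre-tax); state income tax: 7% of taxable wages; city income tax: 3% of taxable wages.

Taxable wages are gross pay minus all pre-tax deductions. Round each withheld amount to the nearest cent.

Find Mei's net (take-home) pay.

FSA contribution: $159.62
Taxable wages = $4,768.48 − $159.62 = $4,608.86
Federal income tax: $4,608.86 × 0.1454 = $670.13
State income tax: $4,608.86 × 0.07 = $322.62
City income tax: $4,608.86 × 0.03 = $138.27
Social Security tax: $4,768.48 × 0.07 = $333.79
State unemployment insurance (employee share): $4,768.48 × 0.0049 = $23.37
Roth contribution: $381.33
Charity payroll deduction: $304.51
Total deductions = $159.62 + $670.13 + $322.62 + $138.27 + $333.79 + $23.37 + $381.33 + $304.51 = $2,333.64
Net pay = $4,768.48 − $2,333.64 = $2,434.84

$2,434.84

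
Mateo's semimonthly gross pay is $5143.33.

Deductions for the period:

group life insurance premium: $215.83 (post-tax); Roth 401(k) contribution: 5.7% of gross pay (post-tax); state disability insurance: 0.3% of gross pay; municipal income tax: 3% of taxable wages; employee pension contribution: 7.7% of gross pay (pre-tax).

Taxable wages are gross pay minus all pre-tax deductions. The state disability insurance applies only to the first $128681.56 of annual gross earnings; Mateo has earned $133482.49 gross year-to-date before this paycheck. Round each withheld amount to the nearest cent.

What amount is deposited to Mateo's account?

$4095.87

Employee pension contribution: $5143.33 × 0.077 = $396.04
Taxable wages = $5143.33 − $396.04 = $4747.29
Municipal income tax: $4747.29 × 0.03 = $142.42
State disability insurance: annual cap $128681.56 already reached (YTD $133482.49), so $0.00
Roth 401(k) contribution: $5143.33 × 0.057 = $293.17
Group life insurance premium: $215.83
Total deductions = $396.04 + $142.42 + $0.00 + $293.17 + $215.83 = $1047.46
Net pay = $5143.33 − $1047.46 = $4095.87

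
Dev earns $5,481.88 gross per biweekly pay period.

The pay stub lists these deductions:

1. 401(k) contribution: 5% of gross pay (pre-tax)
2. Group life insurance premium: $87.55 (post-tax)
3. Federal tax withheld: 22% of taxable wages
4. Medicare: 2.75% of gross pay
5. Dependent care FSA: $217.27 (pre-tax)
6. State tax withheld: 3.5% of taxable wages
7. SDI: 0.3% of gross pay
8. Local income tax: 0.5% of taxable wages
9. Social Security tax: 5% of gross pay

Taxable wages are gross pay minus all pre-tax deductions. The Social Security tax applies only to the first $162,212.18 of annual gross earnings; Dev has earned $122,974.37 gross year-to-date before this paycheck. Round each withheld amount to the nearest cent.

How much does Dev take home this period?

$3,164.15

Dependent care FSA: $217.27
401(k) contribution: $5,481.88 × 0.05 = $274.09
Pre-tax total = $217.27 + $274.09 = $491.36
Taxable wages = $5,481.88 − $491.36 = $4,990.52
Federal tax withheld: $4,990.52 × 0.22 = $1,097.91
Local income tax: $4,990.52 × 0.005 = $24.95
State tax withheld: $4,990.52 × 0.035 = $174.67
Social Security tax: cap not yet reached, full $5,481.88 is subject → $5,481.88 × 0.05 = $274.09
Medicare: $5,481.88 × 0.0275 = $150.75
SDI: $5,481.88 × 0.003 = $16.45
Group life insurance premium: $87.55
Total deductions = $217.27 + $274.09 + $1,097.91 + $24.95 + $174.67 + $274.09 + $150.75 + $16.45 + $87.55 = $2,317.73
Net pay = $5,481.88 − $2,317.73 = $3,164.15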